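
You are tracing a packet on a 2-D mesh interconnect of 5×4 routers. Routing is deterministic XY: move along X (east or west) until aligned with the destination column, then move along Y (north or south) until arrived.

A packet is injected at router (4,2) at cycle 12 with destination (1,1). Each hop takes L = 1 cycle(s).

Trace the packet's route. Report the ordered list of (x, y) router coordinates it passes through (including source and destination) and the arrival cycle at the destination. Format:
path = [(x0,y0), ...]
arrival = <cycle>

src (4,2)  cyc=12
W→(3,2)  cyc=13
W→(2,2)  cyc=14
W→(1,2)  cyc=15
S→(1,1)  cyc=16

path = [(4,2), (3,2), (2,2), (1,2), (1,1)]
arrival = 16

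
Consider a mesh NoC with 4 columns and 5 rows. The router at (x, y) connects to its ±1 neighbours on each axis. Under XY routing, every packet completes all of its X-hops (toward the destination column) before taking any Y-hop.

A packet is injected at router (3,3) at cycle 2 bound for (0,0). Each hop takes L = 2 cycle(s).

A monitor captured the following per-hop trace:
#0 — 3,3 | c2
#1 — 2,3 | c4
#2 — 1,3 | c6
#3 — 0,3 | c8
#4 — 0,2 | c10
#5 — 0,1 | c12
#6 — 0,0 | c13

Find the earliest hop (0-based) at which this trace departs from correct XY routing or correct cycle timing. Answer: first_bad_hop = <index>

first_bad_hop = 6

  1: Δx=-1 Δy=+0 Δt=2 [ok]
  2: Δx=-1 Δy=+0 Δt=2 [ok]
  3: Δx=-1 Δy=+0 Δt=2 [ok]
  4: Δx=+0 Δy=-1 Δt=2 [ok]
  5: Δx=+0 Δy=-1 Δt=2 [ok]
  6: Δx=+0 Δy=-1 Δt=1 [BAD: Δcyc=1≠L]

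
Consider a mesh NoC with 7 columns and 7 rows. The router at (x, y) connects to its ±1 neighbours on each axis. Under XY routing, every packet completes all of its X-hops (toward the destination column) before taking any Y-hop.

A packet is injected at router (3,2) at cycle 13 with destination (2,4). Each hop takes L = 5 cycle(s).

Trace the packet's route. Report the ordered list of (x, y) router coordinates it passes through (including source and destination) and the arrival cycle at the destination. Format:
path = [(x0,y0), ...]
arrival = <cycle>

#0 — 3,2 | c13
#1 — 2,2 | c18 | W
#2 — 2,3 | c23 | N
#3 — 2,4 | c28 | N

path = [(3,2), (2,2), (2,3), (2,4)]
arrival = 28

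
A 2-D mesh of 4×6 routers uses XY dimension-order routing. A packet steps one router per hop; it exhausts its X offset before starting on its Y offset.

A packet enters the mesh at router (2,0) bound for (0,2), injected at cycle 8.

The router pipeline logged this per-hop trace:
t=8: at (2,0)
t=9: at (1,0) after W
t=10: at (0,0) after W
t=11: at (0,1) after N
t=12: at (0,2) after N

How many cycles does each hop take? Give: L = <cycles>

From hop 0 (8) to hop 1 (9): +1 cycles.
Each hop adds L, hence L = 1.

L = 1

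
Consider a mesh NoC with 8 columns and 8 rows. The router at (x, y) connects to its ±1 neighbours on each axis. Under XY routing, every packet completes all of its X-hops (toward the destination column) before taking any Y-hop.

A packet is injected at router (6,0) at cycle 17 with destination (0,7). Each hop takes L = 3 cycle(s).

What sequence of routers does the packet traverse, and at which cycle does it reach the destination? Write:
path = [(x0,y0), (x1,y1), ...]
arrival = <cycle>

hop 0: (6,0) @ cyc 17
hop 1: (5,0) @ cyc 20  [W]
hop 2: (4,0) @ cyc 23  [W]
hop 3: (3,0) @ cyc 26  [W]
hop 4: (2,0) @ cyc 29  [W]
hop 5: (1,0) @ cyc 32  [W]
hop 6: (0,0) @ cyc 35  [W]
hop 7: (0,1) @ cyc 38  [N]
hop 8: (0,2) @ cyc 41  [N]
hop 9: (0,3) @ cyc 44  [N]
hop 10: (0,4) @ cyc 47  [N]
hop 11: (0,5) @ cyc 50  [N]
hop 12: (0,6) @ cyc 53  [N]
hop 13: (0,7) @ cyc 56  [N]

path = [(6,0), (5,0), (4,0), (3,0), (2,0), (1,0), (0,0), (0,1), (0,2), (0,3), (0,4), (0,5), (0,6), (0,7)]
arrival = 56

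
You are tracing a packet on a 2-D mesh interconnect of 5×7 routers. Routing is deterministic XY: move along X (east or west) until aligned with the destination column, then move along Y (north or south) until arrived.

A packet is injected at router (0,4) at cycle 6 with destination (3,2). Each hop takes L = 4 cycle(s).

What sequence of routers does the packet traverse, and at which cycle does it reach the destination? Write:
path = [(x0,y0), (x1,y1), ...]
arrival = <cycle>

path = [(0,4), (1,4), (2,4), (3,4), (3,3), (3,2)]
arrival = 26

hop 0: (0,4) @ cyc 6
hop 1: (1,4) @ cyc 10  [E]
hop 2: (2,4) @ cyc 14  [E]
hop 3: (3,4) @ cyc 18  [E]
hop 4: (3,3) @ cyc 22  [S]
hop 5: (3,2) @ cyc 26  [S]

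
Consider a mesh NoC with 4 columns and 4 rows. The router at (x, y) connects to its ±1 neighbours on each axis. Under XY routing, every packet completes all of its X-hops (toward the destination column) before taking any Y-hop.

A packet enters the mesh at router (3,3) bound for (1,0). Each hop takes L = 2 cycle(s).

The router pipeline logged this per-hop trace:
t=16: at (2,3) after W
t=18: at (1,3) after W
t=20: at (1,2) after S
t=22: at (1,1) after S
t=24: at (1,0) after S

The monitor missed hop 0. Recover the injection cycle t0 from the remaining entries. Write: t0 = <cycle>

t0 = 14

cyc[1] = 16 and cyc[k] = t0 + k·L for every k.
t0 = cyc[1] − L = 16 − 2 = 14.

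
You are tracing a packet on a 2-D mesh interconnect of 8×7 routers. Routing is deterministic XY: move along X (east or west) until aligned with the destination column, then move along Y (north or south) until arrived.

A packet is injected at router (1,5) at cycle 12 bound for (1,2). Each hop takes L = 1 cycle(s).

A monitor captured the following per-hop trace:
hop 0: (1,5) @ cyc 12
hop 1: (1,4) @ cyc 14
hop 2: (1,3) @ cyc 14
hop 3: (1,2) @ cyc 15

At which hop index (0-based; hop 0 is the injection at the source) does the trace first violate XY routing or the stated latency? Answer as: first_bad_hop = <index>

first_bad_hop = 1

[1] (+0,-1) / 2c ⇒ BAD: Δcyc=2≠L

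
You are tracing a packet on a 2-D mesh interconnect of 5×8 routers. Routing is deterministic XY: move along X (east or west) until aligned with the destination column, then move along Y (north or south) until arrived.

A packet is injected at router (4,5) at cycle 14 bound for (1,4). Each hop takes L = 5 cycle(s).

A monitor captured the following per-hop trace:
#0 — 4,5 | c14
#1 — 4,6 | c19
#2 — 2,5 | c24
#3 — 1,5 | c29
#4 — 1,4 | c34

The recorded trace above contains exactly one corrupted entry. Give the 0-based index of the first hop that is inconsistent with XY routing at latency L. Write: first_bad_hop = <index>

  1: Δx=+0 Δy=+1 Δt=5 [BAD: Y-move but x=4≠1]

first_bad_hop = 1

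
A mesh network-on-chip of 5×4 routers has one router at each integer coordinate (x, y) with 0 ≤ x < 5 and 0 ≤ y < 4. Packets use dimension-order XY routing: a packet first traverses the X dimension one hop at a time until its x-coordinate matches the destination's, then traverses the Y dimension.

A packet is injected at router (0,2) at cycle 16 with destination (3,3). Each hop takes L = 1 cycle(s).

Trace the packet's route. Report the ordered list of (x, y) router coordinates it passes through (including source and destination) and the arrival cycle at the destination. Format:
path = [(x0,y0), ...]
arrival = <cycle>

t=16: at (0,2)
t=17: at (1,2) after E
t=18: at (2,2) after E
t=19: at (3,2) after E
t=20: at (3,3) after N

path = [(0,2), (1,2), (2,2), (3,2), (3,3)]
arrival = 20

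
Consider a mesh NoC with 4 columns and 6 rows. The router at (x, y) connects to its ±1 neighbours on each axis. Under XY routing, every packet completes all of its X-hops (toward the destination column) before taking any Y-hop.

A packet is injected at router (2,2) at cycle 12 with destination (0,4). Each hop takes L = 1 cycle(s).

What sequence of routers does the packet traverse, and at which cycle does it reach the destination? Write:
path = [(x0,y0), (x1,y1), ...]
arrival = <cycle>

path = [(2,2), (1,2), (0,2), (0,3), (0,4)]
arrival = 16

#0 — 2,2 | c12
#1 — 1,2 | c13 | W
#2 — 0,2 | c14 | W
#3 — 0,3 | c15 | N
#4 — 0,4 | c16 | N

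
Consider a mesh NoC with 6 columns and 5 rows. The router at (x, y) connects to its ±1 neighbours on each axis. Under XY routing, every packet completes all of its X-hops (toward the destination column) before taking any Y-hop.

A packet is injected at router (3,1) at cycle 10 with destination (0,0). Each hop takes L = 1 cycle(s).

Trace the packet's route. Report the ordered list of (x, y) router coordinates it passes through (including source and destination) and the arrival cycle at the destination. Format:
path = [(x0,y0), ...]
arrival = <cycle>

path = [(3,1), (2,1), (1,1), (0,1), (0,0)]
arrival = 14

[0] x=3 y=1 t=10
[1] x=2 y=1 t=11 →W
[2] x=1 y=1 t=12 →W
[3] x=0 y=1 t=13 →W
[4] x=0 y=0 t=14 →S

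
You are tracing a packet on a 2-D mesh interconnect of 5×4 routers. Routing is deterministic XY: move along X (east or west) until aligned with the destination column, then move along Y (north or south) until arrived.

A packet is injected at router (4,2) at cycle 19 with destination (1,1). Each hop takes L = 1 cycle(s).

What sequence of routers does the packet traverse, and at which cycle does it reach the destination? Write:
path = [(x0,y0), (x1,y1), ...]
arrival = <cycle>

t=19: at (4,2)
t=20: at (3,2) after W
t=21: at (2,2) after W
t=22: at (1,2) after W
t=23: at (1,1) after S

path = [(4,2), (3,2), (2,2), (1,2), (1,1)]
arrival = 23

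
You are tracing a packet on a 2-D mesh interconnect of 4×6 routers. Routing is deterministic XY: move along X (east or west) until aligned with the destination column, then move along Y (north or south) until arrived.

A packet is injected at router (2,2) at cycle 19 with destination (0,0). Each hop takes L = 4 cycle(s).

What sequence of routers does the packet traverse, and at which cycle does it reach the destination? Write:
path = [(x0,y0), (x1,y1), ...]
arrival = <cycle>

path = [(2,2), (1,2), (0,2), (0,1), (0,0)]
arrival = 35

t=19: at (2,2)
t=23: at (1,2) after W
t=27: at (0,2) after W
t=31: at (0,1) after S
t=35: at (0,0) after S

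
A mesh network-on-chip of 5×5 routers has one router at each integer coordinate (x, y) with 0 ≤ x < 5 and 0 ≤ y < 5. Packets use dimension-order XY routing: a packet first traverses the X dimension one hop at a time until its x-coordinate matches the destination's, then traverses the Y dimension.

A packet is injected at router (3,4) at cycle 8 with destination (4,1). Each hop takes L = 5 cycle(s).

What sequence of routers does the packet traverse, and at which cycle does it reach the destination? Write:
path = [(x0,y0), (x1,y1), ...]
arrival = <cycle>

path = [(3,4), (4,4), (4,3), (4,2), (4,1)]
arrival = 28

  0. router=(3,4) cycle=8 (inject)
  1. router=(4,4) cycle=13 dir=E
  2. router=(4,3) cycle=18 dir=S
  3. router=(4,2) cycle=23 dir=S
  4. router=(4,1) cycle=28 dir=S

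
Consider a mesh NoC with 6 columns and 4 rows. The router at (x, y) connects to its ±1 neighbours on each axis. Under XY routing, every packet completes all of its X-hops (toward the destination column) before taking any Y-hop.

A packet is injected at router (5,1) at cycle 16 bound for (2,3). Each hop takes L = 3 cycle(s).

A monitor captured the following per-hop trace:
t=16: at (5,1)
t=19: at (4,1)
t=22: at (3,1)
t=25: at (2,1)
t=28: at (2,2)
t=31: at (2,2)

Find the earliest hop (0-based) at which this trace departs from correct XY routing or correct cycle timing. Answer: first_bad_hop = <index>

check 1→ d=(-1,0) cyc+3: ok
check 2→ d=(-1,0) cyc+3: ok
check 3→ d=(-1,0) cyc+3: ok
check 4→ d=(0,1) cyc+3: ok
check 5→ d=(0,0) cyc+3: BAD: non-unit step

first_bad_hop = 5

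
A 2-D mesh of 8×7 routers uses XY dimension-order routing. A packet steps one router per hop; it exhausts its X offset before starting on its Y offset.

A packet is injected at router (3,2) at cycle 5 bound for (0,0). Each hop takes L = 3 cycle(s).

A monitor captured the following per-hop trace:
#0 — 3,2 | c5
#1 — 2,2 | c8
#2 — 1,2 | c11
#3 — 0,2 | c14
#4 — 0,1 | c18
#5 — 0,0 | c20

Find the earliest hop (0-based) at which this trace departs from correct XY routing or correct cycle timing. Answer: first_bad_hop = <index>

first_bad_hop = 4

check 1→ d=(-1,0) cyc+3: ok
check 2→ d=(-1,0) cyc+3: ok
check 3→ d=(-1,0) cyc+3: ok
check 4→ d=(0,-1) cyc+4: BAD: Δcyc=4≠L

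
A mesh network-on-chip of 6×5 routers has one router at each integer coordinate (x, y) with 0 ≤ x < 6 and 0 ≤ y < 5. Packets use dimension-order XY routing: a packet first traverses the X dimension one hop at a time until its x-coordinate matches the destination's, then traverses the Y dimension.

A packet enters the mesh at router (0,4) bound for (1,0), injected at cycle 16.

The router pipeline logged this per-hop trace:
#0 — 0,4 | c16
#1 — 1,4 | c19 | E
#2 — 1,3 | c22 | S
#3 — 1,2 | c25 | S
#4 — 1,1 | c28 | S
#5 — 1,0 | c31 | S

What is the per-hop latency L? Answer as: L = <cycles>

Between hops 0 and 1 the cycle counter advances 19 − 16 = 3.
Per-hop latency L = Δcyc = 3.

L = 3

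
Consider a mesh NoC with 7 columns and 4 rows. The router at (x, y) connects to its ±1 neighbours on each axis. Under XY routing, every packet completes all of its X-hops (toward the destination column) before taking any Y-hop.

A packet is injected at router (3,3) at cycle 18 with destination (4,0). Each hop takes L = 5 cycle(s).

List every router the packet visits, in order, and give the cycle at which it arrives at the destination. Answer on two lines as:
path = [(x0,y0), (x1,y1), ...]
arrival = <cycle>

hop 0: (3,3) @ cyc 18
hop 1: (4,3) @ cyc 23  [E]
hop 2: (4,2) @ cyc 28  [S]
hop 3: (4,1) @ cyc 33  [S]
hop 4: (4,0) @ cyc 38  [S]

path = [(3,3), (4,3), (4,2), (4,1), (4,0)]
arrival = 38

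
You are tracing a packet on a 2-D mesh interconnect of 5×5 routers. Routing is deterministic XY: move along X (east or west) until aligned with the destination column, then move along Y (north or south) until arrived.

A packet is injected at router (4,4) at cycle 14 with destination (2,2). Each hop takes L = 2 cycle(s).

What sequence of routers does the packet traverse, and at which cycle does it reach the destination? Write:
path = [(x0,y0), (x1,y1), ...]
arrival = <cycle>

path = [(4,4), (3,4), (2,4), (2,3), (2,2)]
arrival = 22

hop 0: (4,4) @ cyc 14
hop 1: (3,4) @ cyc 16  [W]
hop 2: (2,4) @ cyc 18  [W]
hop 3: (2,3) @ cyc 20  [S]
hop 4: (2,2) @ cyc 22  [S]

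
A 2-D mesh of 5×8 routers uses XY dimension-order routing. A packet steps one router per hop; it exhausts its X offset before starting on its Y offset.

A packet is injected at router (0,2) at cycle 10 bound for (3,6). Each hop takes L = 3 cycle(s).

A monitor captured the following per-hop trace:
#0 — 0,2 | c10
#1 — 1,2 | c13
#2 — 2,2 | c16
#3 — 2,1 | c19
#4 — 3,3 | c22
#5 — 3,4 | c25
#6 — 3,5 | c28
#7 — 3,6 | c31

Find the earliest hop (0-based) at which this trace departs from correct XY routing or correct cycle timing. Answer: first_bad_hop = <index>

first_bad_hop = 3

[1] (+1,+0) / 3c ⇒ ok
[2] (+1,+0) / 3c ⇒ ok
[3] (+0,-1) / 3c ⇒ BAD: Y-move but x=2≠3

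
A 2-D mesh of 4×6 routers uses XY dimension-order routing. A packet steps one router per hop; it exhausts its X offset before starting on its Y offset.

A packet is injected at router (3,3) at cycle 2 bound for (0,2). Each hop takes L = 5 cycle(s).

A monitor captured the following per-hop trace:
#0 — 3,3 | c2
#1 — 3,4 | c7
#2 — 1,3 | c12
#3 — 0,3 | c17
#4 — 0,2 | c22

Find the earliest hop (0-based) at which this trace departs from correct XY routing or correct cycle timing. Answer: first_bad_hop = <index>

first_bad_hop = 1

  1: Δx=+0 Δy=+1 Δt=5 [BAD: Y-move but x=3≠0]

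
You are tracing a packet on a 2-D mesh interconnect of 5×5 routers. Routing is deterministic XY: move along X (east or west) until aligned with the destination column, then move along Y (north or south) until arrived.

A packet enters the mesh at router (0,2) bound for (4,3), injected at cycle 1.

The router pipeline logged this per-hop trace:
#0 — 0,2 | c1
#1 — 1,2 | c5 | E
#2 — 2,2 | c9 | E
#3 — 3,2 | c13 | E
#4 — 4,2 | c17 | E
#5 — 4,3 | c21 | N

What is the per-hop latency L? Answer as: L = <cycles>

L = 4

Δcyc across hop 0→1: 5 − 1 = 4.
Per-hop latency L = Δcyc = 4.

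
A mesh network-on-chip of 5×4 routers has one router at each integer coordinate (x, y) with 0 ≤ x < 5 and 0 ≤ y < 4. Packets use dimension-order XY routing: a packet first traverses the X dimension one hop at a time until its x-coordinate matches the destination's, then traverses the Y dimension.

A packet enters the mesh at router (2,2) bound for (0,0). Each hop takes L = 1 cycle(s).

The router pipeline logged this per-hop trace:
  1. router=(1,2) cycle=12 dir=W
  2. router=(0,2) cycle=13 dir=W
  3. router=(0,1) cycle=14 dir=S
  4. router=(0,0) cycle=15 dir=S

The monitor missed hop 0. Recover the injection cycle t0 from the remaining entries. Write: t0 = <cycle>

t0 = 11

The first recorded entry is hop 1 at cycle 12.
Subtract one hop: t0 = 12 − 1 = 11.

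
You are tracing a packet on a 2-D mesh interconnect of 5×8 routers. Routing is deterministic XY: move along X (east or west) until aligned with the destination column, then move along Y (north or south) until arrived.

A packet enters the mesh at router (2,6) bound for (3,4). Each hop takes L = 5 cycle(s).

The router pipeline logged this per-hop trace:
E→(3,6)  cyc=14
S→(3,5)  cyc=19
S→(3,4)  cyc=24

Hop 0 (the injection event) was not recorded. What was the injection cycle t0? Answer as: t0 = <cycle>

t0 = 9

At hop 1 the cycle is 14; in general cyc_k = t0 + kL.
t0 = cyc[1] − L = 14 − 5 = 9.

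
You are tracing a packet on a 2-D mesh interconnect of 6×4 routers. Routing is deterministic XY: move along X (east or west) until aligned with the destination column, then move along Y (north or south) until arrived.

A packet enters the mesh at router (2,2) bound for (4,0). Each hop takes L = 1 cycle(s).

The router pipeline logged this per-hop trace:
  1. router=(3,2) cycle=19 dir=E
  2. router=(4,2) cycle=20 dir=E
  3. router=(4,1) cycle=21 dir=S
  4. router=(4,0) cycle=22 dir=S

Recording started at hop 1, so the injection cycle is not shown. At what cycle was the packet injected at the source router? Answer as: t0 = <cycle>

cyc[1] = 19 and cyc[k] = t0 + k·L for every k.
Therefore t0 = 19 − L = 18.

t0 = 18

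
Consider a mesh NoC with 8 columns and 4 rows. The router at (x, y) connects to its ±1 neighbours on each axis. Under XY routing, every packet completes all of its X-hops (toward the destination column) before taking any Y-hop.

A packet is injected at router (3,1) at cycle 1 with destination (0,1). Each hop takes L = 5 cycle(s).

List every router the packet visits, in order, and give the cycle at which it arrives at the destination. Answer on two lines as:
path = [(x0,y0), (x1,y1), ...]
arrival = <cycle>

path = [(3,1), (2,1), (1,1), (0,1)]
arrival = 16

#0 — 3,1 | c1
#1 — 2,1 | c6 | W
#2 — 1,1 | c11 | W
#3 — 0,1 | c16 | W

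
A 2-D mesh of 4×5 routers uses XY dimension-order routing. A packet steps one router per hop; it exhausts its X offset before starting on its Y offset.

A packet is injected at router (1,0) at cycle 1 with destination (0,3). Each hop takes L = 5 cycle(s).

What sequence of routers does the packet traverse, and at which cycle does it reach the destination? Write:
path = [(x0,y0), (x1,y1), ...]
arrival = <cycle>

src (1,0)  cyc=1
W→(0,0)  cyc=6
N→(0,1)  cyc=11
N→(0,2)  cyc=16
N→(0,3)  cyc=21

path = [(1,0), (0,0), (0,1), (0,2), (0,3)]
arrival = 21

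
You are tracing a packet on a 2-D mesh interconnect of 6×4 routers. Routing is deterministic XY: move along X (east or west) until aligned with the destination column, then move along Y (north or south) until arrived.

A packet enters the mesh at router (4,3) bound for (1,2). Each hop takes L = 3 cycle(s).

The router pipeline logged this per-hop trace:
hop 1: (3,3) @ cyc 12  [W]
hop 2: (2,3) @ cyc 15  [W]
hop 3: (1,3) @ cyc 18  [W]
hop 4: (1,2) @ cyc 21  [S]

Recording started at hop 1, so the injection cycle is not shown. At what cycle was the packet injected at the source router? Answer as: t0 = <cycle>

t0 = 9

At hop 1 the cycle is 12; in general cyc_k = t0 + kL.
So t0 = 12 − 1·3 = 9.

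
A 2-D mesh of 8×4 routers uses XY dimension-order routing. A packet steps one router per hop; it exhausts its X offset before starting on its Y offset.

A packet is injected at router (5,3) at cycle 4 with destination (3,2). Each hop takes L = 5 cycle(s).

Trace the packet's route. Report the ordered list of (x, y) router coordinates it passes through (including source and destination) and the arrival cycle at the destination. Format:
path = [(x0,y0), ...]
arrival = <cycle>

#0 — 5,3 | c4
#1 — 4,3 | c9 | W
#2 — 3,3 | c14 | W
#3 — 3,2 | c19 | S

path = [(5,3), (4,3), (3,3), (3,2)]
arrival = 19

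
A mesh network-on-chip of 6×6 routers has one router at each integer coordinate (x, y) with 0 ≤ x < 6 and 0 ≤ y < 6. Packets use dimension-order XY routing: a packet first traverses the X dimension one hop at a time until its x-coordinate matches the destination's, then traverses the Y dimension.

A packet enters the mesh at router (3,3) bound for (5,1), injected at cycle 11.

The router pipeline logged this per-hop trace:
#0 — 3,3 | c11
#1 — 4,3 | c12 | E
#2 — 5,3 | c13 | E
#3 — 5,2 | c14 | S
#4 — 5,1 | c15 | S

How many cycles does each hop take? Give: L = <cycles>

From hop 0 (11) to hop 1 (12): +1 cycles.
One hop costs L cycles, so L = 1.

L = 1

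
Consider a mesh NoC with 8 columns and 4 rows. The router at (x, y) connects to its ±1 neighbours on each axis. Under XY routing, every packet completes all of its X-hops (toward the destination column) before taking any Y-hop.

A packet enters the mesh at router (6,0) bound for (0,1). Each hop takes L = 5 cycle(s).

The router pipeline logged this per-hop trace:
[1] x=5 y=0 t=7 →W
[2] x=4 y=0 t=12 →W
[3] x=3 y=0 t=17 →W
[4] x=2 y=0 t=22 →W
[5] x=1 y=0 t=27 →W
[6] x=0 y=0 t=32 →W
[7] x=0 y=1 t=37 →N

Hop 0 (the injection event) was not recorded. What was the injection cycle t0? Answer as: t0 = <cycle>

t0 = 2

The first recorded entry is hop 1 at cycle 7.
Therefore t0 = 7 − L = 2.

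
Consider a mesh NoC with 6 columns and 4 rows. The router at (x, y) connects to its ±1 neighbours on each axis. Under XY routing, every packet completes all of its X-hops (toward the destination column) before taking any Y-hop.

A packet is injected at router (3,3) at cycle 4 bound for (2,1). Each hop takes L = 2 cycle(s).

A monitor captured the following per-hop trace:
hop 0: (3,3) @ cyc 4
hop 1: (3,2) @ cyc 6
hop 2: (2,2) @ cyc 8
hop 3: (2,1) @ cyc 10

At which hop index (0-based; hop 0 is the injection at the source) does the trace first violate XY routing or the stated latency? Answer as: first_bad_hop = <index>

first_bad_hop = 1

check 1→ d=(0,-1) cyc+2: BAD: Y-move but x=3≠2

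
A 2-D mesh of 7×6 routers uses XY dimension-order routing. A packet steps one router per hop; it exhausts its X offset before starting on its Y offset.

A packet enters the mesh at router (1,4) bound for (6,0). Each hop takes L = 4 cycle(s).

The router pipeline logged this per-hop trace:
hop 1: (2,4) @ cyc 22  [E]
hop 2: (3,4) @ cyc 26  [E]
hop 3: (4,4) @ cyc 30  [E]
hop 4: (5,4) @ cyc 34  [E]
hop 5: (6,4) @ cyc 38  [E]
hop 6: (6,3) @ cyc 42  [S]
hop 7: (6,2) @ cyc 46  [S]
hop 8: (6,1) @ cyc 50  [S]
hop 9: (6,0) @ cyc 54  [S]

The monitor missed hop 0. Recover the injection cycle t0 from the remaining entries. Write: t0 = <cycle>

At hop 1 the cycle is 22; in general cyc_k = t0 + kL.
So t0 = 22 − 1·4 = 18.

t0 = 18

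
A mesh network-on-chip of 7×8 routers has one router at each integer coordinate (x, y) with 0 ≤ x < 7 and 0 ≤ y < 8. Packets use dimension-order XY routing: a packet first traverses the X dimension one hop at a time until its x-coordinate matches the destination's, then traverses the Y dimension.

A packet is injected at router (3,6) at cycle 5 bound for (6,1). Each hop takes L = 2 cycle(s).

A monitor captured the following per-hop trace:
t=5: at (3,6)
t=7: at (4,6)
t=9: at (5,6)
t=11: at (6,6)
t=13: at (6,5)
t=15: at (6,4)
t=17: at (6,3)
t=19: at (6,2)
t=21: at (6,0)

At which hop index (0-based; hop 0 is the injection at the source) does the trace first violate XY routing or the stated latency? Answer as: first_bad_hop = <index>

first_bad_hop = 8

check 1→ d=(1,0) cyc+2: ok
check 2→ d=(1,0) cyc+2: ok
check 3→ d=(1,0) cyc+2: ok
check 4→ d=(0,-1) cyc+2: ok
check 5→ d=(0,-1) cyc+2: ok
check 6→ d=(0,-1) cyc+2: ok
check 7→ d=(0,-1) cyc+2: ok
check 8→ d=(0,-2) cyc+2: BAD: non-unit step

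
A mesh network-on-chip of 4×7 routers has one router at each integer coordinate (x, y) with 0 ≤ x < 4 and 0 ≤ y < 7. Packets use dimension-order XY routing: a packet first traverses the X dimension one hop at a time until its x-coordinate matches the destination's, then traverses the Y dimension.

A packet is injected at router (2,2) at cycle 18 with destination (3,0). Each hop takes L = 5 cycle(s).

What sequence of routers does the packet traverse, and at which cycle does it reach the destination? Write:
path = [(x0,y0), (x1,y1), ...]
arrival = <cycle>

src (2,2)  cyc=18
E→(3,2)  cyc=23
S→(3,1)  cyc=28
S→(3,0)  cyc=33

path = [(2,2), (3,2), (3,1), (3,0)]
arrival = 33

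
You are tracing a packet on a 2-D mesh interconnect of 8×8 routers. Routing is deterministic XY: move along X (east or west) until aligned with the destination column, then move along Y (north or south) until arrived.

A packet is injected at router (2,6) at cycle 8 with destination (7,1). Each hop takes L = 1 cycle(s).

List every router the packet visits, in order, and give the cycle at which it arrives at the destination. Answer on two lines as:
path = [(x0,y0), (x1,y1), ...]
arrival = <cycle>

path = [(2,6), (3,6), (4,6), (5,6), (6,6), (7,6), (7,5), (7,4), (7,3), (7,2), (7,1)]
arrival = 18

[0] x=2 y=6 t=8
[1] x=3 y=6 t=9 →E
[2] x=4 y=6 t=10 →E
[3] x=5 y=6 t=11 →E
[4] x=6 y=6 t=12 →E
[5] x=7 y=6 t=13 →E
[6] x=7 y=5 t=14 →S
[7] x=7 y=4 t=15 →S
[8] x=7 y=3 t=16 →S
[9] x=7 y=2 t=17 →S
[10] x=7 y=1 t=18 →S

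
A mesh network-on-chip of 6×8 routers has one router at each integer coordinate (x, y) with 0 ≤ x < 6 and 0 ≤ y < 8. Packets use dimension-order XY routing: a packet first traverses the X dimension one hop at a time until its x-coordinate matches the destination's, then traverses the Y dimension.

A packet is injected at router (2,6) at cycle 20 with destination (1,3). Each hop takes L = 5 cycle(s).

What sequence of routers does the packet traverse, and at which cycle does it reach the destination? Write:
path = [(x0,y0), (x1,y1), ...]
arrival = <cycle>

path = [(2,6), (1,6), (1,5), (1,4), (1,3)]
arrival = 40

hop 0: (2,6) @ cyc 20
hop 1: (1,6) @ cyc 25  [W]
hop 2: (1,5) @ cyc 30  [S]
hop 3: (1,4) @ cyc 35  [S]
hop 4: (1,3) @ cyc 40  [S]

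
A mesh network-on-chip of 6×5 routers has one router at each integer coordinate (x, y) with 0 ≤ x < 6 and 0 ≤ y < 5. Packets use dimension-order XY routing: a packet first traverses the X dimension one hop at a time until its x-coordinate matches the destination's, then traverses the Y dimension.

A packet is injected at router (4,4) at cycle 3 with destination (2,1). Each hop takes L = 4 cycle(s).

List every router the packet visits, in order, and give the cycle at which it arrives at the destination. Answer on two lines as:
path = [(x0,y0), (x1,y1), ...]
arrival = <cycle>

  0. router=(4,4) cycle=3 (inject)
  1. router=(3,4) cycle=7 dir=W
  2. router=(2,4) cycle=11 dir=W
  3. router=(2,3) cycle=15 dir=S
  4. router=(2,2) cycle=19 dir=S
  5. router=(2,1) cycle=23 dir=S

path = [(4,4), (3,4), (2,4), (2,3), (2,2), (2,1)]
arrival = 23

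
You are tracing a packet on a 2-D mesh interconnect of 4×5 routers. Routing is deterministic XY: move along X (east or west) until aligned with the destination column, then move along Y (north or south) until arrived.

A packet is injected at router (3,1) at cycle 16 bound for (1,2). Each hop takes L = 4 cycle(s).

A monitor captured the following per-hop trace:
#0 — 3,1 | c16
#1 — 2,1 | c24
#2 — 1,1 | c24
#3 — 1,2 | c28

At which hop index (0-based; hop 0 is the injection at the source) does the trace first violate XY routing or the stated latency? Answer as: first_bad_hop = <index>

[1] (-1,+0) / 8c ⇒ BAD: Δcyc=8≠L

first_bad_hop = 1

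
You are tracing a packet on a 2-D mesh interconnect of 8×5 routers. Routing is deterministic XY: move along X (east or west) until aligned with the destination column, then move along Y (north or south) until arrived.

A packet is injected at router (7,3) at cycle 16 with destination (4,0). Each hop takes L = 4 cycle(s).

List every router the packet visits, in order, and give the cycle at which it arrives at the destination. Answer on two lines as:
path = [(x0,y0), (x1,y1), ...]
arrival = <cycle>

hop 0: (7,3) @ cyc 16
hop 1: (6,3) @ cyc 20  [W]
hop 2: (5,3) @ cyc 24  [W]
hop 3: (4,3) @ cyc 28  [W]
hop 4: (4,2) @ cyc 32  [S]
hop 5: (4,1) @ cyc 36  [S]
hop 6: (4,0) @ cyc 40  [S]

path = [(7,3), (6,3), (5,3), (4,3), (4,2), (4,1), (4,0)]
arrival = 40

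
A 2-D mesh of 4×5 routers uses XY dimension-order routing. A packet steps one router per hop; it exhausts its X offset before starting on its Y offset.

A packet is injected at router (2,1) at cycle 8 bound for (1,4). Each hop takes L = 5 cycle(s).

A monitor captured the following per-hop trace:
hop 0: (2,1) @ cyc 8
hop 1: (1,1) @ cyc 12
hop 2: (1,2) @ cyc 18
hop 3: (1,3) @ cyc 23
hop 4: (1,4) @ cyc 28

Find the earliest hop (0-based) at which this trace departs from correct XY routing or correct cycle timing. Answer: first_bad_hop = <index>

check 1→ d=(-1,0) cyc+4: BAD: Δcyc=4≠L

first_bad_hop = 1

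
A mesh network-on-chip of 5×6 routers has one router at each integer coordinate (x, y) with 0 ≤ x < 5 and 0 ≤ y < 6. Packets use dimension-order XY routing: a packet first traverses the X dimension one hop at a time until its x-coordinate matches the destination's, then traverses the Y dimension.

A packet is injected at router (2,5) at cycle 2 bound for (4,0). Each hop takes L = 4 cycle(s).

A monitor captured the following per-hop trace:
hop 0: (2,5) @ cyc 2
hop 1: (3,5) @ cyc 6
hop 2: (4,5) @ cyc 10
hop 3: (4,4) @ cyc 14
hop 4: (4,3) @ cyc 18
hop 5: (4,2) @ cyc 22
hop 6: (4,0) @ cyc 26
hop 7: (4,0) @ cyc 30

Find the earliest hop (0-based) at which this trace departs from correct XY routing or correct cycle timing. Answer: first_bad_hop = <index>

[1] (+1,+0) / 4c ⇒ ok
[2] (+1,+0) / 4c ⇒ ok
[3] (+0,-1) / 4c ⇒ ok
[4] (+0,-1) / 4c ⇒ ok
[5] (+0,-1) / 4c ⇒ ok
[6] (+0,-2) / 4c ⇒ BAD: non-unit step

first_bad_hop = 6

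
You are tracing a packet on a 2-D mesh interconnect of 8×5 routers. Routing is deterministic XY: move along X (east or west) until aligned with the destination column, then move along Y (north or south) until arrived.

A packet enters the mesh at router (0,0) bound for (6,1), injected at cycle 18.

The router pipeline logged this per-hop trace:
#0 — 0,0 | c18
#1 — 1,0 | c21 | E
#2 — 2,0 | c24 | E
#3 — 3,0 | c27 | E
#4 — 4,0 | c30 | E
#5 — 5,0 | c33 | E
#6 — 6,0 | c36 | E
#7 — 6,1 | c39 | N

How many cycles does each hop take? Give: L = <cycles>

Δcyc across hop 0→1: 21 − 18 = 3.
One hop costs L cycles, so L = 3.

L = 3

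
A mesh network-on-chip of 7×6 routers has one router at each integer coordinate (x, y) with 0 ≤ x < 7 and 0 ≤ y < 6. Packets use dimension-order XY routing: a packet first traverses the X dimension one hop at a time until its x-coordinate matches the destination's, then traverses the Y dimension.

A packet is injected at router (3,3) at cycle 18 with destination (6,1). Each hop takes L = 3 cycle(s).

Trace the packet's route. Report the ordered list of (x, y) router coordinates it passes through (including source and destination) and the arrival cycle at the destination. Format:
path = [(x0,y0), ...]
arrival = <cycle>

path = [(3,3), (4,3), (5,3), (6,3), (6,2), (6,1)]
arrival = 33

#0 — 3,3 | c18
#1 — 4,3 | c21 | E
#2 — 5,3 | c24 | E
#3 — 6,3 | c27 | E
#4 — 6,2 | c30 | S
#5 — 6,1 | c33 | S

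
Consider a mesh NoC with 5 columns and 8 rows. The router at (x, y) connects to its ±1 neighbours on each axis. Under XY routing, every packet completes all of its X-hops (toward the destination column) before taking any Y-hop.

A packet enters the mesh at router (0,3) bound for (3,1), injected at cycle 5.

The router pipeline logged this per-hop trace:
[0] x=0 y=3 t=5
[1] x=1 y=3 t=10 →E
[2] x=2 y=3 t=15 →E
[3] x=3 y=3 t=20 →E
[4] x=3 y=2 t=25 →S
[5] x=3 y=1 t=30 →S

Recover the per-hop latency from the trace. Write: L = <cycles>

cyc[1] − cyc[0] = 10 − 5 = 5.
One hop costs L cycles, so L = 5.

L = 5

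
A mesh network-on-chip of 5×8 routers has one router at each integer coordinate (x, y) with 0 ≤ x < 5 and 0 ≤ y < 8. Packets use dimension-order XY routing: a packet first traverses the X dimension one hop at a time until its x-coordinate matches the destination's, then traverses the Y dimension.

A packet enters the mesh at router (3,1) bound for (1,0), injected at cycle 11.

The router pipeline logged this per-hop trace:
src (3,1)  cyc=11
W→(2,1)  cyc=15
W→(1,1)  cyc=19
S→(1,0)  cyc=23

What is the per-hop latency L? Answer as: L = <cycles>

L = 4

Δcyc across hop 0→1: 15 − 11 = 4.
That increment is L by definition: L = 4.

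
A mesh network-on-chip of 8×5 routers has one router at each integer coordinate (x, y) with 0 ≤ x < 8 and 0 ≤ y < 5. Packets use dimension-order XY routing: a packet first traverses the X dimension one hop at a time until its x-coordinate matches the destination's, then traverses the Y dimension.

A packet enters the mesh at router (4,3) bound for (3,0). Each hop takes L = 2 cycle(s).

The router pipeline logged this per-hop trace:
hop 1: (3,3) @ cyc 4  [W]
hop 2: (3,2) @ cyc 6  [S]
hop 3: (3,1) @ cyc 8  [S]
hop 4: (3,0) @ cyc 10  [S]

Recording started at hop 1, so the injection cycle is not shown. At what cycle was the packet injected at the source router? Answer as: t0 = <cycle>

t0 = 2

cyc[1] = 4 and cyc[k] = t0 + k·L for every k.
Subtract one hop: t0 = 4 − 2 = 2.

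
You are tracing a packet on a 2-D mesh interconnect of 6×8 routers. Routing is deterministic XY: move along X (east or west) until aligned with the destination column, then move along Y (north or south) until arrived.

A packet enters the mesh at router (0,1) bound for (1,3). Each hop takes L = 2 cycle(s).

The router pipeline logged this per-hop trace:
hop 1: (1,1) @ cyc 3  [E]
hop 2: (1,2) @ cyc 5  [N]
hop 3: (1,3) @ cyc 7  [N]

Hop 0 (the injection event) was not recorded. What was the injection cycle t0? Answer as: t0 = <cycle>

t0 = 1

cyc[1] = 3 and cyc[k] = t0 + k·L for every k.
Therefore t0 = 3 − L = 1.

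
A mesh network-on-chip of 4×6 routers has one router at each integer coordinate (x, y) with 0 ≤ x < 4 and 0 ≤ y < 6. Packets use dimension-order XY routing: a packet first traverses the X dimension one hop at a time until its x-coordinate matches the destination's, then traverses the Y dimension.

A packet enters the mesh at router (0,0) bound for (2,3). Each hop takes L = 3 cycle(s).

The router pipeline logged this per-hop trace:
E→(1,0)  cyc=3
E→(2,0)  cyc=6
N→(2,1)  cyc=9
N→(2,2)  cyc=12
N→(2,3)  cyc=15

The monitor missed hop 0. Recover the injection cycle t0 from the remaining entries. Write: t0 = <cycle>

t0 = 0

At hop 1 the cycle is 3; in general cyc_k = t0 + kL.
Subtract one hop: t0 = 3 − 3 = 0.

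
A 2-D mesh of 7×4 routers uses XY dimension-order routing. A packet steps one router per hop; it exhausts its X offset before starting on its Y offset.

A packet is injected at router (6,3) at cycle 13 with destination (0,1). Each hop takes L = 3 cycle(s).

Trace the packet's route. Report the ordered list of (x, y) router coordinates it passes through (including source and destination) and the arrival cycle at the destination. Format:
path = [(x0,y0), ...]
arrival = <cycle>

path = [(6,3), (5,3), (4,3), (3,3), (2,3), (1,3), (0,3), (0,2), (0,1)]
arrival = 37

src (6,3)  cyc=13
W→(5,3)  cyc=16
W→(4,3)  cyc=19
W→(3,3)  cyc=22
W→(2,3)  cyc=25
W→(1,3)  cyc=28
W→(0,3)  cyc=31
S→(0,2)  cyc=34
S→(0,1)  cyc=37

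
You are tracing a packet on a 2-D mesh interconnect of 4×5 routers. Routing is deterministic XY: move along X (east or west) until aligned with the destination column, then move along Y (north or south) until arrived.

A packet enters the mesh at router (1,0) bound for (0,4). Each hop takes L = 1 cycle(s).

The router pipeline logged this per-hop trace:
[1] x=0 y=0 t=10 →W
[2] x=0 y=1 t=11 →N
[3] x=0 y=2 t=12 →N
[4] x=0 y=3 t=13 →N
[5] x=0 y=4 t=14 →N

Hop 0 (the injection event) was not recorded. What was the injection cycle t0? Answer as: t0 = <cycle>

t0 = 9

cyc[1] = 10 and cyc[k] = t0 + k·L for every k.
Subtract one hop: t0 = 10 − 1 = 9.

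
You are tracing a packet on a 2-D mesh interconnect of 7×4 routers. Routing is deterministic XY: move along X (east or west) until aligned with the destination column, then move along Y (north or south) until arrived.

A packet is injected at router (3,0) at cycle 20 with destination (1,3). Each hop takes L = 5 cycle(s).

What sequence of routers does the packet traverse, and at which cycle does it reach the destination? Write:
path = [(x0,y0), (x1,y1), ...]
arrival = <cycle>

[0] x=3 y=0 t=20
[1] x=2 y=0 t=25 →W
[2] x=1 y=0 t=30 →W
[3] x=1 y=1 t=35 →N
[4] x=1 y=2 t=40 →N
[5] x=1 y=3 t=45 →N

path = [(3,0), (2,0), (1,0), (1,1), (1,2), (1,3)]
arrival = 45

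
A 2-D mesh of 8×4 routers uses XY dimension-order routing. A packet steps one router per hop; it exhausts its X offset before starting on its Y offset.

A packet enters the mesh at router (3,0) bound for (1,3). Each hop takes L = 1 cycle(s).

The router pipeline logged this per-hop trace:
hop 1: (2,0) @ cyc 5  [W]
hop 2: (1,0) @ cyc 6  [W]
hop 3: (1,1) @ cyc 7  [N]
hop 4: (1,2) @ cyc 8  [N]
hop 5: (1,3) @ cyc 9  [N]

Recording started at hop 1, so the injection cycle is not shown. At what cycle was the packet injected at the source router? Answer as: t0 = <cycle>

t0 = 4

At hop 1 the cycle is 5; in general cyc_k = t0 + kL.
t0 = cyc[1] − L = 5 − 1 = 4.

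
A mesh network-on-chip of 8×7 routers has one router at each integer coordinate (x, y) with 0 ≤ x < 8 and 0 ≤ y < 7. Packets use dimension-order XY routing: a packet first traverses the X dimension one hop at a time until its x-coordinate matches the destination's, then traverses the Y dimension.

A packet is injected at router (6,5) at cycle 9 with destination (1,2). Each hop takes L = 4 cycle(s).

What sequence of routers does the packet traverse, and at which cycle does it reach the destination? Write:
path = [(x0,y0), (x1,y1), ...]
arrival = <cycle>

hop 0: (6,5) @ cyc 9
hop 1: (5,5) @ cyc 13  [W]
hop 2: (4,5) @ cyc 17  [W]
hop 3: (3,5) @ cyc 21  [W]
hop 4: (2,5) @ cyc 25  [W]
hop 5: (1,5) @ cyc 29  [W]
hop 6: (1,4) @ cyc 33  [S]
hop 7: (1,3) @ cyc 37  [S]
hop 8: (1,2) @ cyc 41  [S]

path = [(6,5), (5,5), (4,5), (3,5), (2,5), (1,5), (1,4), (1,3), (1,2)]
arrival = 41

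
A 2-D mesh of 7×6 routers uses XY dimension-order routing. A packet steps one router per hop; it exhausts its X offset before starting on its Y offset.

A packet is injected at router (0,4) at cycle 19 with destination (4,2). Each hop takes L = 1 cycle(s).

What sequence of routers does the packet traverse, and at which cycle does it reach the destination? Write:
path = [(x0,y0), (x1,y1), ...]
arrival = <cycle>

[0] x=0 y=4 t=19
[1] x=1 y=4 t=20 →E
[2] x=2 y=4 t=21 →E
[3] x=3 y=4 t=22 →E
[4] x=4 y=4 t=23 →E
[5] x=4 y=3 t=24 →S
[6] x=4 y=2 t=25 →S

path = [(0,4), (1,4), (2,4), (3,4), (4,4), (4,3), (4,2)]
arrival = 25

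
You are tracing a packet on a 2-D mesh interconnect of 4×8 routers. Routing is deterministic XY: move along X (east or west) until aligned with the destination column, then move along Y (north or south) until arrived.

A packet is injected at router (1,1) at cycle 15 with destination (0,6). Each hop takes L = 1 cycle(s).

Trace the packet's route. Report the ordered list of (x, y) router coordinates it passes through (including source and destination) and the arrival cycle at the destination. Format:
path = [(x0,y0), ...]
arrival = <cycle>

[0] x=1 y=1 t=15
[1] x=0 y=1 t=16 →W
[2] x=0 y=2 t=17 →N
[3] x=0 y=3 t=18 →N
[4] x=0 y=4 t=19 →N
[5] x=0 y=5 t=20 →N
[6] x=0 y=6 t=21 →N

path = [(1,1), (0,1), (0,2), (0,3), (0,4), (0,5), (0,6)]
arrival = 21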